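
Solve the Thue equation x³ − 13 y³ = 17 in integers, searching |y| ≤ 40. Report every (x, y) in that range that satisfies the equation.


The equation is x³ - 13y³ = 17. For fixed y, x³ = 13·y³ + 17, so a solution requires the RHS to be a perfect cube.
Strategy: iterate y from -40 to 40, compute RHS = 13·y³ + 17, and check whether it is a (positive or negative) perfect cube.
Check small values of y:
  y = 0: RHS = 17 is not a perfect cube.
  y = 1: RHS = 30 is not a perfect cube.
  y = -1: RHS = 4 is not a perfect cube.
  y = 2: RHS = 121 is not a perfect cube.
  y = -2: RHS = -87 is not a perfect cube.
  y = 3: RHS = 368 is not a perfect cube.
  y = -3: RHS = -334 is not a perfect cube.
Continuing the search up to |y| = 40 finds no solutions either.
No (x, y) in the scanned range satisfies the equation.

No integer solutions with |y| ≤ 40.


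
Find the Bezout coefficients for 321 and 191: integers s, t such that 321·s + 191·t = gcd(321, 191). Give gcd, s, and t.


Euclidean algorithm on (321, 191) — divide until remainder is 0:
  321 = 1 · 191 + 130
  191 = 1 · 130 + 61
  130 = 2 · 61 + 8
  61 = 7 · 8 + 5
  8 = 1 · 5 + 3
  5 = 1 · 3 + 2
  3 = 1 · 2 + 1
  2 = 2 · 1 + 0
gcd(321, 191) = 1.
Track Bezout coefficients alongside the remainders: start with r₀ = 321 = a·1 + b·0 (s = 1, t = 0) and r₁ = 191 = a·0 + b·1 (s = 0, t = 1); each new remainder r_{k+1} = r_{k-1} − q_k·r_k inherits s_{k+1} = s_{k-1} − q_k·s_k, t_{k+1} = t_{k-1} − q_k·t_k, so r_k = a·s_k + b·t_k at every step:
  q = 1: r = 130, s = 1 − 1·0 = 1, t = 0 − 1·1 = -1  (check: 321·1 + 191·(-1) = 130)
  q = 1: r = 61, s = 0 − 1·1 = -1, t = 1 − 1·(-1) = 2  (check: 321·(-1) + 191·2 = 61)
  q = 2: r = 8, s = 1 − 2·(-1) = 3, t = -1 − 2·2 = -5  (check: 321·3 + 191·(-5) = 8)
  q = 7: r = 5, s = -1 − 7·3 = -22, t = 2 − 7·(-5) = 37  (check: 321·(-22) + 191·37 = 5)
  q = 1: r = 3, s = 3 − 1·(-22) = 25, t = -5 − 1·37 = -42  (check: 321·25 + 191·(-42) = 3)
  q = 1: r = 2, s = -22 − 1·25 = -47, t = 37 − 1·(-42) = 79  (check: 321·(-47) + 191·79 = 2)
  q = 1: r = 1, s = 25 − 1·(-47) = 72, t = -42 − 1·79 = -121  (check: 321·72 + 191·(-121) = 1)
The row with r = 1 (the gcd) gives the Bezout coefficients s = 72, t = -121.
Result: 321 · (72) + 191 · (-121) = 1.

gcd(321, 191) = 1; s = 72, t = -121 (check: 321·72 + 191·(-121) = 1).


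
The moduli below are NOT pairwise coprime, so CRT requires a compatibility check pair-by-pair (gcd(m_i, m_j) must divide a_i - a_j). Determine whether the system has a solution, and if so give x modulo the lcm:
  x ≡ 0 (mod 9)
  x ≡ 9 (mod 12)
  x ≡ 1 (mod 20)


Moduli 9, 12, 20 are not pairwise coprime, so CRT works modulo lcm(m_i) when all pairwise compatibility conditions hold.
Pairwise compatibility: gcd(m_i, m_j) must divide a_i - a_j for every pair.
Merge one congruence at a time:
  Start: x ≡ 0 (mod 9).
  Combine with x ≡ 9 (mod 12): gcd(9, 12) = 3; 9 - 0 = 9, which IS divisible by 3, so compatible.
    Write x = 0 + 9·t and substitute into x ≡ 9 (mod 12): 9·t ≡ 9 − 0 = 9 (mod 12).
    Divide the congruence (and modulus) by g = 3: 3·t ≡ 3 (mod 4).
    The inverse of 3 mod 4 is 3 (since 3·3 = 9 = 2·4 + 1), so t ≡ 3·3 = 9 ≡ 1 (mod 4).
    Then x = 0 + 9·1 = 9, valid modulo lcm(9, 12) = 36: x ≡ 9 (mod 36).
  Combine with x ≡ 1 (mod 20): gcd(36, 20) = 4; 1 - 9 = -8, which IS divisible by 4, so compatible.
    Write x = 9 + 36·t and substitute into x ≡ 1 (mod 20): 36·t ≡ 1 − 9 = -8 (mod 20).
    Divide the congruence (and modulus) by g = 4: 9·t ≡ -2 (mod 5).
    Reduce coefficients mod 5: 4·t ≡ 3 (mod 5).
    The inverse of 4 mod 5 is 4 (since 4·4 = 16 = 3·5 + 1), so t ≡ 4·3 = 12 ≡ 2 (mod 5).
    Then x = 9 + 36·2 = 81, valid modulo lcm(36, 20) = 180: x ≡ 81 (mod 180).
Verify: 81 mod 9 = 0, 81 mod 12 = 9, 81 mod 20 = 1.

x ≡ 81 (mod 180).


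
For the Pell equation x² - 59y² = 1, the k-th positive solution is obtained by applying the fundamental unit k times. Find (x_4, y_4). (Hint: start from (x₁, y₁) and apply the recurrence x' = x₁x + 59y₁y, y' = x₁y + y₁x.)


Step 1: Find the fundamental solution (x₁, y₁) of x² - 59y² = 1.
  Expand √59 as a continued fraction. a₀ = ⌊√59⌋ = 7; iterate m_{k+1} = d_k·a_k − m_k, d_{k+1} = (59 − m_{k+1}²)/d_k, a_{k+1} = ⌊(a₀ + m_{k+1})/d_{k+1}⌋ (starting m₀ = 0, d₀ = 1), with convergents p_k = a_k·p_{k-1} + p_{k-2}, q_k = a_k·q_{k-1} + q_{k-2} (p₋₁ = 1, q₋₁ = 0):
  k = 0: a₀ = 7; p₀/q₀ = 7/1; p₀² − 59·q₀² = 49 − 59 = -10.
  k = 1: m = 7, d = 10, a = ⌊(7 + 7)/10⌋ = 1; p/q = (1·7 + 1)/(1·1 + 0) = 8/1; p² − 59·q² = 64 − 59 = 5.
  k = 2: m = 3, d = 5, a = ⌊(7 + 3)/5⌋ = 2; p/q = (2·8 + 7)/(2·1 + 1) = 23/3; p² − 59·q² = 529 − 531 = -2.
  k = 3: m = 7, d = 2, a = ⌊(7 + 7)/2⌋ = 7; p/q = (7·23 + 8)/(7·3 + 1) = 169/22; p² − 59·q² = 28561 − 28556 = 5.
  k = 4: m = 7, d = 5, a = ⌊(7 + 7)/5⌋ = 2; p/q = (2·169 + 23)/(2·22 + 3) = 361/47; p² − 59·q² = 130321 − 130331 = -10.
  k = 5: m = 3, d = 10, a = ⌊(7 + 3)/10⌋ = 1; p/q = (1·361 + 169)/(1·47 + 22) = 530/69; p² − 59·q² = 280900 − 280899 = 1.
  The first convergent with p² − 59·q² = 1 gives the fundamental solution (x₁, y₁) = (530, 69).
Step 2: Apply the recurrence (x_{n+1}, y_{n+1}) = (x₁x_n + 59y₁y_n, x₁y_n + y₁x_n) repeatedly.
  From (x_1, y_1) = (530, 69): x_2 = 530·530 + 59·69·69 = 561799; y_2 = 530·69 + 69·530 = 73140.
  From (x_2, y_2) = (561799, 73140): x_3 = 530·561799 + 59·69·73140 = 595506410; y_3 = 530·73140 + 69·561799 = 77528331.
  From (x_3, y_3) = (595506410, 77528331): x_4 = 530·595506410 + 59·69·77528331 = 631236232801; y_4 = 530·77528331 + 69·595506410 = 82179957720.
Step 3: Verify x_4² - 59·y_4² = 398459181600798268305601 - 398459181600798268305600 = 1 (should be 1). ✓

(x_1, y_1) = (530, 69); (x_4, y_4) = (631236232801, 82179957720).


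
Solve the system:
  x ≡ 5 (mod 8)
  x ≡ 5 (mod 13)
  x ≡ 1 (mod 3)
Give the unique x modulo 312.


Moduli 8, 13, 3 are pairwise coprime; by CRT there is a unique solution modulo M = 8 · 13 · 3 = 312.
Solve pairwise, accumulating the modulus:
  Start with x ≡ 5 (mod 8).
  Combine with x ≡ 5 (mod 13): since gcd(8, 13) = 1, we get a unique residue mod 104.
    Write x = 5 + 8·t and substitute into x ≡ 5 (mod 13): 8·t ≡ 5 − 5 = 0 (mod 13).
    The inverse of 8 mod 13 is 5 (since 8·5 = 40 = 3·13 + 1), so t ≡ 5·0 = 0 ≡ 0 (mod 13).
    Then x = 5 + 8·0 = 5, valid modulo lcm(8, 13) = 104: x ≡ 5 (mod 104).
  Combine with x ≡ 1 (mod 3): since gcd(104, 3) = 1, we get a unique residue mod 312.
    Write x = 5 + 104·t and substitute into x ≡ 1 (mod 3): 104·t ≡ 1 − 5 = -4 (mod 3).
    Reduce coefficients mod 3: 2·t ≡ 2 (mod 3).
    The inverse of 2 mod 3 is 2 (since 2·2 = 4 = 1·3 + 1), so t ≡ 2·2 = 4 ≡ 1 (mod 3).
    Then x = 5 + 104·1 = 109, valid modulo lcm(104, 3) = 312: x ≡ 109 (mod 312).
Verify: 109 mod 8 = 5 ✓, 109 mod 13 = 5 ✓, 109 mod 3 = 1 ✓.

x ≡ 109 (mod 312).


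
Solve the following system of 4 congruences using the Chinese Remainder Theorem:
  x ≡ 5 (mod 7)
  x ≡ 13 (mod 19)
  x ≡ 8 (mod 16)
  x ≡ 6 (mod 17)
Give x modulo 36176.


Product of moduli M = 7 · 19 · 16 · 17 = 36176.
Merge one congruence at a time:
  Start: x ≡ 5 (mod 7).
  Combine with x ≡ 13 (mod 19); new modulus lcm = 133.
    Write x = 5 + 7·t and substitute into x ≡ 13 (mod 19): 7·t ≡ 13 − 5 = 8 (mod 19).
    The inverse of 7 mod 19 is 11 (since 7·11 = 77 = 4·19 + 1), so t ≡ 11·8 = 88 ≡ 12 (mod 19).
    Then x = 5 + 7·12 = 89, valid modulo lcm(7, 19) = 133: x ≡ 89 (mod 133).
  Combine with x ≡ 8 (mod 16); new modulus lcm = 2128.
    Write x = 89 + 133·t and substitute into x ≡ 8 (mod 16): 133·t ≡ 8 − 89 = -81 (mod 16).
    Reduce coefficients mod 16: 5·t ≡ 15 (mod 16).
    The inverse of 5 mod 16 is 13 (since 5·13 = 65 = 4·16 + 1), so t ≡ 13·15 = 195 ≡ 3 (mod 16).
    Then x = 89 + 133·3 = 488, valid modulo lcm(133, 16) = 2128: x ≡ 488 (mod 2128).
  Combine with x ≡ 6 (mod 17); new modulus lcm = 36176.
    Write x = 488 + 2128·t and substitute into x ≡ 6 (mod 17): 2128·t ≡ 6 − 488 = -482 (mod 17).
    Reduce coefficients mod 17: 3·t ≡ 11 (mod 17).
    The inverse of 3 mod 17 is 6 (since 3·6 = 18 = 1·17 + 1), so t ≡ 6·11 = 66 ≡ 15 (mod 17).
    Then x = 488 + 2128·15 = 32408, valid modulo lcm(2128, 17) = 36176: x ≡ 32408 (mod 36176).
Verify against each original: 32408 mod 7 = 5, 32408 mod 19 = 13, 32408 mod 16 = 8, 32408 mod 17 = 6.

x ≡ 32408 (mod 36176).


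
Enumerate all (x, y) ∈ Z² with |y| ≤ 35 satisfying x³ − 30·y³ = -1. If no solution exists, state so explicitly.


The equation is x³ - 30y³ = -1. For fixed y, x³ = 30·y³ − 1, so a solution requires the RHS to be a perfect cube.
Strategy: iterate y from -35 to 35, compute RHS = 30·y³ − 1, and check whether it is a (positive or negative) perfect cube.
Check small values of y:
  y = 0: RHS = -1 = (-1)³ ⇒ x = -1 works.
  y = 1: RHS = 29 is not a perfect cube.
  y = -1: RHS = -31 is not a perfect cube.
  y = 2: RHS = 239 is not a perfect cube.
  y = -2: RHS = -241 is not a perfect cube.
  y = 3: RHS = 809 is not a perfect cube.
  y = -3: RHS = -811 is not a perfect cube.
Continuing the search up to |y| = 35 finds no further solutions beyond those listed.
Collected solutions: (-1, 0).

Solutions (with |y| ≤ 35): (-1, 0).


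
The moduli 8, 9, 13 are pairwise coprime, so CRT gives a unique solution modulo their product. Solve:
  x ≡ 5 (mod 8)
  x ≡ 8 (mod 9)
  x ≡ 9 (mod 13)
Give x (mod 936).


Moduli 8, 9, 13 are pairwise coprime; by CRT there is a unique solution modulo M = 8 · 9 · 13 = 936.
Solve pairwise, accumulating the modulus:
  Start with x ≡ 5 (mod 8).
  Combine with x ≡ 8 (mod 9): since gcd(8, 9) = 1, we get a unique residue mod 72.
    Write x = 5 + 8·t and substitute into x ≡ 8 (mod 9): 8·t ≡ 8 − 5 = 3 (mod 9).
    The inverse of 8 mod 9 is 8 (since 8·8 = 64 = 7·9 + 1), so t ≡ 8·3 = 24 ≡ 6 (mod 9).
    Then x = 5 + 8·6 = 53, valid modulo lcm(8, 9) = 72: x ≡ 53 (mod 72).
  Combine with x ≡ 9 (mod 13): since gcd(72, 13) = 1, we get a unique residue mod 936.
    Write x = 53 + 72·t and substitute into x ≡ 9 (mod 13): 72·t ≡ 9 − 53 = -44 (mod 13).
    Reduce coefficients mod 13: 7·t ≡ 8 (mod 13).
    The inverse of 7 mod 13 is 2 (since 7·2 = 14 = 1·13 + 1), so t ≡ 2·8 = 16 ≡ 3 (mod 13).
    Then x = 53 + 72·3 = 269, valid modulo lcm(72, 13) = 936: x ≡ 269 (mod 936).
Verify: 269 mod 8 = 5 ✓, 269 mod 9 = 8 ✓, 269 mod 13 = 9 ✓.

x ≡ 269 (mod 936).


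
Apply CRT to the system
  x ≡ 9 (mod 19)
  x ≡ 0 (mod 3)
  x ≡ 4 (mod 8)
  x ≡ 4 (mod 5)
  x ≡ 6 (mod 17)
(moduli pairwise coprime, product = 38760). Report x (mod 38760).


Product of moduli M = 19 · 3 · 8 · 5 · 17 = 38760.
Merge one congruence at a time:
  Start: x ≡ 9 (mod 19).
  Combine with x ≡ 0 (mod 3); new modulus lcm = 57.
    Write x = 9 + 19·t and substitute into x ≡ 0 (mod 3): 19·t ≡ 0 − 9 = -9 (mod 3).
    Reduce coefficients mod 3: 1·t ≡ 0 (mod 3).
    So t ≡ 0 (mod 3).
    Then x = 9 + 19·0 = 9, valid modulo lcm(19, 3) = 57: x ≡ 9 (mod 57).
  Combine with x ≡ 4 (mod 8); new modulus lcm = 456.
    Write x = 9 + 57·t and substitute into x ≡ 4 (mod 8): 57·t ≡ 4 − 9 = -5 (mod 8).
    Reduce coefficients mod 8: 1·t ≡ 3 (mod 8).
    So t ≡ 3 (mod 8).
    Then x = 9 + 57·3 = 180, valid modulo lcm(57, 8) = 456: x ≡ 180 (mod 456).
  Combine with x ≡ 4 (mod 5); new modulus lcm = 2280.
    Write x = 180 + 456·t and substitute into x ≡ 4 (mod 5): 456·t ≡ 4 − 180 = -176 (mod 5).
    Reduce coefficients mod 5: 1·t ≡ 4 (mod 5).
    So t ≡ 4 (mod 5).
    Then x = 180 + 456·4 = 2004, valid modulo lcm(456, 5) = 2280: x ≡ 2004 (mod 2280).
  Combine with x ≡ 6 (mod 17); new modulus lcm = 38760.
    Write x = 2004 + 2280·t and substitute into x ≡ 6 (mod 17): 2280·t ≡ 6 − 2004 = -1998 (mod 17).
    Reduce coefficients mod 17: 2·t ≡ 8 (mod 17).
    The inverse of 2 mod 17 is 9 (since 2·9 = 18 = 1·17 + 1), so t ≡ 9·8 = 72 ≡ 4 (mod 17).
    Then x = 2004 + 2280·4 = 11124, valid modulo lcm(2280, 17) = 38760: x ≡ 11124 (mod 38760).
Verify against each original: 11124 mod 19 = 9, 11124 mod 3 = 0, 11124 mod 8 = 4, 11124 mod 5 = 4, 11124 mod 17 = 6.

x ≡ 11124 (mod 38760).


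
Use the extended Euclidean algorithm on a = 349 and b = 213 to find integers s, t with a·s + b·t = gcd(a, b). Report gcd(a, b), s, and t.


Euclidean algorithm on (349, 213) — divide until remainder is 0:
  349 = 1 · 213 + 136
  213 = 1 · 136 + 77
  136 = 1 · 77 + 59
  77 = 1 · 59 + 18
  59 = 3 · 18 + 5
  18 = 3 · 5 + 3
  5 = 1 · 3 + 2
  3 = 1 · 2 + 1
  2 = 2 · 1 + 0
gcd(349, 213) = 1.
Track Bezout coefficients alongside the remainders: start with r₀ = 349 = a·1 + b·0 (s = 1, t = 0) and r₁ = 213 = a·0 + b·1 (s = 0, t = 1); each new remainder r_{k+1} = r_{k-1} − q_k·r_k inherits s_{k+1} = s_{k-1} − q_k·s_k, t_{k+1} = t_{k-1} − q_k·t_k, so r_k = a·s_k + b·t_k at every step:
  q = 1: r = 136, s = 1 − 1·0 = 1, t = 0 − 1·1 = -1  (check: 349·1 + 213·(-1) = 136)
  q = 1: r = 77, s = 0 − 1·1 = -1, t = 1 − 1·(-1) = 2  (check: 349·(-1) + 213·2 = 77)
  q = 1: r = 59, s = 1 − 1·(-1) = 2, t = -1 − 1·2 = -3  (check: 349·2 + 213·(-3) = 59)
  q = 1: r = 18, s = -1 − 1·2 = -3, t = 2 − 1·(-3) = 5  (check: 349·(-3) + 213·5 = 18)
  q = 3: r = 5, s = 2 − 3·(-3) = 11, t = -3 − 3·5 = -18  (check: 349·11 + 213·(-18) = 5)
  q = 3: r = 3, s = -3 − 3·11 = -36, t = 5 − 3·(-18) = 59  (check: 349·(-36) + 213·59 = 3)
  q = 1: r = 2, s = 11 − 1·(-36) = 47, t = -18 − 1·59 = -77  (check: 349·47 + 213·(-77) = 2)
  q = 1: r = 1, s = -36 − 1·47 = -83, t = 59 − 1·(-77) = 136  (check: 349·(-83) + 213·136 = 1)
The row with r = 1 (the gcd) gives the Bezout coefficients s = -83, t = 136.
Result: 349 · (-83) + 213 · (136) = 1.

gcd(349, 213) = 1; s = -83, t = 136 (check: 349·(-83) + 213·136 = 1).


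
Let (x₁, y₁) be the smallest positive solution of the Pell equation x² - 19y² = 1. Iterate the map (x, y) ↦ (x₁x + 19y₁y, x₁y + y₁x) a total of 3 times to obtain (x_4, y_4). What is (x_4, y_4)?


Step 1: Find the fundamental solution (x₁, y₁) of x² - 19y² = 1.
  Expand √19 as a continued fraction. a₀ = ⌊√19⌋ = 4; iterate m_{k+1} = d_k·a_k − m_k, d_{k+1} = (19 − m_{k+1}²)/d_k, a_{k+1} = ⌊(a₀ + m_{k+1})/d_{k+1}⌋ (starting m₀ = 0, d₀ = 1), with convergents p_k = a_k·p_{k-1} + p_{k-2}, q_k = a_k·q_{k-1} + q_{k-2} (p₋₁ = 1, q₋₁ = 0):
  k = 0: a₀ = 4; p₀/q₀ = 4/1; p₀² − 19·q₀² = 16 − 19 = -3.
  k = 1: m = 4, d = 3, a = ⌊(4 + 4)/3⌋ = 2; p/q = (2·4 + 1)/(2·1 + 0) = 9/2; p² − 19·q² = 81 − 76 = 5.
  k = 2: m = 2, d = 5, a = ⌊(4 + 2)/5⌋ = 1; p/q = (1·9 + 4)/(1·2 + 1) = 13/3; p² − 19·q² = 169 − 171 = -2.
  k = 3: m = 3, d = 2, a = ⌊(4 + 3)/2⌋ = 3; p/q = (3·13 + 9)/(3·3 + 2) = 48/11; p² − 19·q² = 2304 − 2299 = 5.
  k = 4: m = 3, d = 5, a = ⌊(4 + 3)/5⌋ = 1; p/q = (1·48 + 13)/(1·11 + 3) = 61/14; p² − 19·q² = 3721 − 3724 = -3.
  k = 5: m = 2, d = 3, a = ⌊(4 + 2)/3⌋ = 2; p/q = (2·61 + 48)/(2·14 + 11) = 170/39; p² − 19·q² = 28900 − 28899 = 1.
  The first convergent with p² − 19·q² = 1 gives the fundamental solution (x₁, y₁) = (170, 39).
Step 2: Apply the recurrence (x_{n+1}, y_{n+1}) = (x₁x_n + 19y₁y_n, x₁y_n + y₁x_n) repeatedly.
  From (x_1, y_1) = (170, 39): x_2 = 170·170 + 19·39·39 = 57799; y_2 = 170·39 + 39·170 = 13260.
  From (x_2, y_2) = (57799, 13260): x_3 = 170·57799 + 19·39·13260 = 19651490; y_3 = 170·13260 + 39·57799 = 4508361.
  From (x_3, y_3) = (19651490, 4508361): x_4 = 170·19651490 + 19·39·4508361 = 6681448801; y_4 = 170·4508361 + 39·19651490 = 1532829480.
Step 3: Verify x_4² - 19·y_4² = 44641758080384337601 - 44641758080384337600 = 1 (should be 1). ✓

(x_1, y_1) = (170, 39); (x_4, y_4) = (6681448801, 1532829480).


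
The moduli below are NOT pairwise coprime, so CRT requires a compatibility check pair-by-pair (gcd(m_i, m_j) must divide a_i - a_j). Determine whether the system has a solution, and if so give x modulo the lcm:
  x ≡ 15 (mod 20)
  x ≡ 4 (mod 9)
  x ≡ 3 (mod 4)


Moduli 20, 9, 4 are not pairwise coprime, so CRT works modulo lcm(m_i) when all pairwise compatibility conditions hold.
Pairwise compatibility: gcd(m_i, m_j) must divide a_i - a_j for every pair.
Merge one congruence at a time:
  Start: x ≡ 15 (mod 20).
  Combine with x ≡ 4 (mod 9): gcd(20, 9) = 1; 4 - 15 = -11, which IS divisible by 1, so compatible.
    Write x = 15 + 20·t and substitute into x ≡ 4 (mod 9): 20·t ≡ 4 − 15 = -11 (mod 9).
    Reduce coefficients mod 9: 2·t ≡ 7 (mod 9).
    The inverse of 2 mod 9 is 5 (since 2·5 = 10 = 1·9 + 1), so t ≡ 5·7 = 35 ≡ 8 (mod 9).
    Then x = 15 + 20·8 = 175, valid modulo lcm(20, 9) = 180: x ≡ 175 (mod 180).
  Combine with x ≡ 3 (mod 4): gcd(180, 4) = 4; 3 - 175 = -172, which IS divisible by 4, so compatible.
    Write x = 175 + 180·t and substitute into x ≡ 3 (mod 4): 180·t ≡ 3 − 175 = -172 (mod 4).
    Divide the congruence (and modulus) by g = 4: 45·t ≡ -43 (mod 1).
    Modulo 1 every t works; take t = 0.
    Then x = 175 + 180·0 = 175, valid modulo lcm(180, 4) = 180: x ≡ 175 (mod 180).
Verify: 175 mod 20 = 15, 175 mod 9 = 4, 175 mod 4 = 3.

x ≡ 175 (mod 180).


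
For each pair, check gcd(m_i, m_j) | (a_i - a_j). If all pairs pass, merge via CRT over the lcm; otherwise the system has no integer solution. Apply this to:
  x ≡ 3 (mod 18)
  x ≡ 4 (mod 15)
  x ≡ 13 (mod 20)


Moduli 18, 15, 20 are not pairwise coprime, so CRT works modulo lcm(m_i) when all pairwise compatibility conditions hold.
Pairwise compatibility: gcd(m_i, m_j) must divide a_i - a_j for every pair.
Merge one congruence at a time:
  Start: x ≡ 3 (mod 18).
  Combine with x ≡ 4 (mod 15): gcd(18, 15) = 3, and 4 - 3 = 1 is NOT divisible by 3.
    ⇒ system is inconsistent (no integer solution).

No solution (the system is inconsistent).


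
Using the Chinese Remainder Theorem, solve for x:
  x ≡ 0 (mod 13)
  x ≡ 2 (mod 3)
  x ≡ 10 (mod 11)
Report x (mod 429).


Moduli 13, 3, 11 are pairwise coprime; by CRT there is a unique solution modulo M = 13 · 3 · 11 = 429.
Solve pairwise, accumulating the modulus:
  Start with x ≡ 0 (mod 13).
  Combine with x ≡ 2 (mod 3): since gcd(13, 3) = 1, we get a unique residue mod 39.
    Write x = 0 + 13·t and substitute into x ≡ 2 (mod 3): 13·t ≡ 2 − 0 = 2 (mod 3).
    Reduce coefficients mod 3: 1·t ≡ 2 (mod 3).
    So t ≡ 2 (mod 3).
    Then x = 0 + 13·2 = 26, valid modulo lcm(13, 3) = 39: x ≡ 26 (mod 39).
  Combine with x ≡ 10 (mod 11): since gcd(39, 11) = 1, we get a unique residue mod 429.
    Write x = 26 + 39·t and substitute into x ≡ 10 (mod 11): 39·t ≡ 10 − 26 = -16 (mod 11).
    Reduce coefficients mod 11: 6·t ≡ 6 (mod 11).
    The inverse of 6 mod 11 is 2 (since 6·2 = 12 = 1·11 + 1), so t ≡ 2·6 = 12 ≡ 1 (mod 11).
    Then x = 26 + 39·1 = 65, valid modulo lcm(39, 11) = 429: x ≡ 65 (mod 429).
Verify: 65 mod 13 = 0 ✓, 65 mod 3 = 2 ✓, 65 mod 11 = 10 ✓.

x ≡ 65 (mod 429).


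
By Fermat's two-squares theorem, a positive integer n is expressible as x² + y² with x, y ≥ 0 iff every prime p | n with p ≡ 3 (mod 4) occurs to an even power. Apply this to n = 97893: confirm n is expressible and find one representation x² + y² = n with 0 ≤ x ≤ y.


Step 1: Factor n = 97893 = 3^2 · 73 · 149.
Step 2: Check the mod-4 condition on each prime factor: 3 ≡ 3 (mod 4), exponent 2 (must be even); 73 ≡ 1 (mod 4), exponent 1; 149 ≡ 1 (mod 4), exponent 1.
All primes ≡ 3 (mod 4) appear to even exponent (or don't appear), so by the two-squares theorem n IS expressible as a sum of two squares.
Step 3: Build a representation. Group n = k² · m with k = 3 and m = 73 · 149 = 10877 (a product of primes ≡ 1 (mod 4)); a representation of m scales to one of n via (k·x)² + (k·y)² = k²(x² + y²). Each prime p ≡ 1 (mod 4) is itself a sum of two squares; find a² by testing p − a² for a perfect square:
  73: 73 − 1² = 72, 73 − 2² = 69, 73 − 3² = 64 = 8² ⇒ 73 = 3² + 8².
  149: 149 − 1² = 148, 149 − 2² = 145, 149 − 3² = 140, 149 − 4² = 133, 149 − 5² = 124, 149 − 6² = 113, 149 − 7² = 100 = 10² ⇒ 149 = 7² + 10².
  Combine using the Brahmagupta–Fibonacci identity (a² + b²)(c² + d²) = (ac − bd)² + (ad + bc)² = (ac + bd)² + (ad − bc)²:
  73 · 149 = 10877: from (3² + 8²)(7² + 10²), take (3·7 − 8·10, 3·10 + 8·7) = (21 − 80, 30 + 56) = (-59, 86); dropping signs (only squares matter) gives (59, 86); check 59² + 86² = 3481 + 7396 = 10877 ✓.
  Scale by k = 3: (3·59, 3·86) = (177, 258).
Step 4: Order so x ≤ y and verify: 177² + 258² = 31329 + 66564 = 97893 = n. ✓

n = 97893 = 177² + 258² (one valid representation with x ≤ y).


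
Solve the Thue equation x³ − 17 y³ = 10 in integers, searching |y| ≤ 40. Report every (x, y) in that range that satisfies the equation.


The equation is x³ - 17y³ = 10. For fixed y, x³ = 17·y³ + 10, so a solution requires the RHS to be a perfect cube.
Strategy: iterate y from -40 to 40, compute RHS = 17·y³ + 10, and check whether it is a (positive or negative) perfect cube.
Check small values of y:
  y = 0: RHS = 10 is not a perfect cube.
  y = 1: RHS = 27 = (3)³ ⇒ x = 3 works.
  y = -1: RHS = -7 is not a perfect cube.
  y = 2: RHS = 146 is not a perfect cube.
  y = -2: RHS = -126 is not a perfect cube.
  y = 3: RHS = 469 is not a perfect cube.
  y = -3: RHS = -449 is not a perfect cube.
Continuing the search up to |y| = 40 finds no further solutions beyond those listed.
Collected solutions: (3, 1).

Solutions (with |y| ≤ 40): (3, 1).


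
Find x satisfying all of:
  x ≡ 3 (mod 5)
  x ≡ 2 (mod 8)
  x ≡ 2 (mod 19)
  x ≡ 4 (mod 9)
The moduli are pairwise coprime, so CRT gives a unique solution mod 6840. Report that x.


Product of moduli M = 5 · 8 · 19 · 9 = 6840.
Merge one congruence at a time:
  Start: x ≡ 3 (mod 5).
  Combine with x ≡ 2 (mod 8); new modulus lcm = 40.
    Write x = 3 + 5·t and substitute into x ≡ 2 (mod 8): 5·t ≡ 2 − 3 = -1 (mod 8).
    Reduce coefficients mod 8: 5·t ≡ 7 (mod 8).
    The inverse of 5 mod 8 is 5 (since 5·5 = 25 = 3·8 + 1), so t ≡ 5·7 = 35 ≡ 3 (mod 8).
    Then x = 3 + 5·3 = 18, valid modulo lcm(5, 8) = 40: x ≡ 18 (mod 40).
  Combine with x ≡ 2 (mod 19); new modulus lcm = 760.
    Write x = 18 + 40·t and substitute into x ≡ 2 (mod 19): 40·t ≡ 2 − 18 = -16 (mod 19).
    Reduce coefficients mod 19: 2·t ≡ 3 (mod 19).
    The inverse of 2 mod 19 is 10 (since 2·10 = 20 = 1·19 + 1), so t ≡ 10·3 = 30 ≡ 11 (mod 19).
    Then x = 18 + 40·11 = 458, valid modulo lcm(40, 19) = 760: x ≡ 458 (mod 760).
  Combine with x ≡ 4 (mod 9); new modulus lcm = 6840.
    Write x = 458 + 760·t and substitute into x ≡ 4 (mod 9): 760·t ≡ 4 − 458 = -454 (mod 9).
    Reduce coefficients mod 9: 4·t ≡ 5 (mod 9).
    The inverse of 4 mod 9 is 7 (since 4·7 = 28 = 3·9 + 1), so t ≡ 7·5 = 35 ≡ 8 (mod 9).
    Then x = 458 + 760·8 = 6538, valid modulo lcm(760, 9) = 6840: x ≡ 6538 (mod 6840).
Verify against each original: 6538 mod 5 = 3, 6538 mod 8 = 2, 6538 mod 19 = 2, 6538 mod 9 = 4.

x ≡ 6538 (mod 6840).


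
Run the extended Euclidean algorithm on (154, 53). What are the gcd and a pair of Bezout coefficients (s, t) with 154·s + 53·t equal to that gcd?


Euclidean algorithm on (154, 53) — divide until remainder is 0:
  154 = 2 · 53 + 48
  53 = 1 · 48 + 5
  48 = 9 · 5 + 3
  5 = 1 · 3 + 2
  3 = 1 · 2 + 1
  2 = 2 · 1 + 0
gcd(154, 53) = 1.
Track Bezout coefficients alongside the remainders: start with r₀ = 154 = a·1 + b·0 (s = 1, t = 0) and r₁ = 53 = a·0 + b·1 (s = 0, t = 1); each new remainder r_{k+1} = r_{k-1} − q_k·r_k inherits s_{k+1} = s_{k-1} − q_k·s_k, t_{k+1} = t_{k-1} − q_k·t_k, so r_k = a·s_k + b·t_k at every step:
  q = 2: r = 48, s = 1 − 2·0 = 1, t = 0 − 2·1 = -2  (check: 154·1 + 53·(-2) = 48)
  q = 1: r = 5, s = 0 − 1·1 = -1, t = 1 − 1·(-2) = 3  (check: 154·(-1) + 53·3 = 5)
  q = 9: r = 3, s = 1 − 9·(-1) = 10, t = -2 − 9·3 = -29  (check: 154·10 + 53·(-29) = 3)
  q = 1: r = 2, s = -1 − 1·10 = -11, t = 3 − 1·(-29) = 32  (check: 154·(-11) + 53·32 = 2)
  q = 1: r = 1, s = 10 − 1·(-11) = 21, t = -29 − 1·32 = -61  (check: 154·21 + 53·(-61) = 1)
The row with r = 1 (the gcd) gives the Bezout coefficients s = 21, t = -61.
Result: 154 · (21) + 53 · (-61) = 1.

gcd(154, 53) = 1; s = 21, t = -61 (check: 154·21 + 53·(-61) = 1).


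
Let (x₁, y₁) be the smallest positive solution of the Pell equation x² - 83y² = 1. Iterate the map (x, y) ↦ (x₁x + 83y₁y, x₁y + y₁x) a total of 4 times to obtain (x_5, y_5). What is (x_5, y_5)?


Step 1: Find the fundamental solution (x₁, y₁) of x² - 83y² = 1.
  Expand √83 as a continued fraction. a₀ = ⌊√83⌋ = 9; iterate m_{k+1} = d_k·a_k − m_k, d_{k+1} = (83 − m_{k+1}²)/d_k, a_{k+1} = ⌊(a₀ + m_{k+1})/d_{k+1}⌋ (starting m₀ = 0, d₀ = 1), with convergents p_k = a_k·p_{k-1} + p_{k-2}, q_k = a_k·q_{k-1} + q_{k-2} (p₋₁ = 1, q₋₁ = 0):
  k = 0: a₀ = 9; p₀/q₀ = 9/1; p₀² − 83·q₀² = 81 − 83 = -2.
  k = 1: m = 9, d = 2, a = ⌊(9 + 9)/2⌋ = 9; p/q = (9·9 + 1)/(9·1 + 0) = 82/9; p² − 83·q² = 6724 − 6723 = 1.
  The first convergent with p² − 83·q² = 1 gives the fundamental solution (x₁, y₁) = (82, 9).
Step 2: Apply the recurrence (x_{n+1}, y_{n+1}) = (x₁x_n + 83y₁y_n, x₁y_n + y₁x_n) repeatedly.
  From (x_1, y_1) = (82, 9): x_2 = 82·82 + 83·9·9 = 13447; y_2 = 82·9 + 9·82 = 1476.
  From (x_2, y_2) = (13447, 1476): x_3 = 82·13447 + 83·9·1476 = 2205226; y_3 = 82·1476 + 9·13447 = 242055.
  From (x_3, y_3) = (2205226, 242055): x_4 = 82·2205226 + 83·9·242055 = 361643617; y_4 = 82·242055 + 9·2205226 = 39695544.
  From (x_4, y_4) = (361643617, 39695544): x_5 = 82·361643617 + 83·9·39695544 = 59307347962; y_5 = 82·39695544 + 9·361643617 = 6509827161.
Step 3: Verify x_5² - 83·y_5² = 3517361522285745553444 - 3517361522285745553443 = 1 (should be 1). ✓

(x_1, y_1) = (82, 9); (x_5, y_5) = (59307347962, 6509827161).


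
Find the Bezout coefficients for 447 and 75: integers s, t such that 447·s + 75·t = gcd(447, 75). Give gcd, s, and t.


Euclidean algorithm on (447, 75) — divide until remainder is 0:
  447 = 5 · 75 + 72
  75 = 1 · 72 + 3
  72 = 24 · 3 + 0
gcd(447, 75) = 3.
Track Bezout coefficients alongside the remainders: start with r₀ = 447 = a·1 + b·0 (s = 1, t = 0) and r₁ = 75 = a·0 + b·1 (s = 0, t = 1); each new remainder r_{k+1} = r_{k-1} − q_k·r_k inherits s_{k+1} = s_{k-1} − q_k·s_k, t_{k+1} = t_{k-1} − q_k·t_k, so r_k = a·s_k + b·t_k at every step:
  q = 5: r = 72, s = 1 − 5·0 = 1, t = 0 − 5·1 = -5  (check: 447·1 + 75·(-5) = 72)
  q = 1: r = 3, s = 0 − 1·1 = -1, t = 1 − 1·(-5) = 6  (check: 447·(-1) + 75·6 = 3)
The row with r = 3 (the gcd) gives the Bezout coefficients s = -1, t = 6.
Result: 447 · (-1) + 75 · (6) = 3.

gcd(447, 75) = 3; s = -1, t = 6 (check: 447·(-1) + 75·6 = 3).


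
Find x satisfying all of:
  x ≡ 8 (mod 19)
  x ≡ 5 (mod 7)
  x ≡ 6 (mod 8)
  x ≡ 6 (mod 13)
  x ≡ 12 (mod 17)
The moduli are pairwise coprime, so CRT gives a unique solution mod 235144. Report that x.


Product of moduli M = 19 · 7 · 8 · 13 · 17 = 235144.
Merge one congruence at a time:
  Start: x ≡ 8 (mod 19).
  Combine with x ≡ 5 (mod 7); new modulus lcm = 133.
    Write x = 8 + 19·t and substitute into x ≡ 5 (mod 7): 19·t ≡ 5 − 8 = -3 (mod 7).
    Reduce coefficients mod 7: 5·t ≡ 4 (mod 7).
    The inverse of 5 mod 7 is 3 (since 5·3 = 15 = 2·7 + 1), so t ≡ 3·4 = 12 ≡ 5 (mod 7).
    Then x = 8 + 19·5 = 103, valid modulo lcm(19, 7) = 133: x ≡ 103 (mod 133).
  Combine with x ≡ 6 (mod 8); new modulus lcm = 1064.
    Write x = 103 + 133·t and substitute into x ≡ 6 (mod 8): 133·t ≡ 6 − 103 = -97 (mod 8).
    Reduce coefficients mod 8: 5·t ≡ 7 (mod 8).
    The inverse of 5 mod 8 is 5 (since 5·5 = 25 = 3·8 + 1), so t ≡ 5·7 = 35 ≡ 3 (mod 8).
    Then x = 103 + 133·3 = 502, valid modulo lcm(133, 8) = 1064: x ≡ 502 (mod 1064).
  Combine with x ≡ 6 (mod 13); new modulus lcm = 13832.
    Write x = 502 + 1064·t and substitute into x ≡ 6 (mod 13): 1064·t ≡ 6 − 502 = -496 (mod 13).
    Reduce coefficients mod 13: 11·t ≡ 11 (mod 13).
    The inverse of 11 mod 13 is 6 (since 11·6 = 66 = 5·13 + 1), so t ≡ 6·11 = 66 ≡ 1 (mod 13).
    Then x = 502 + 1064·1 = 1566, valid modulo lcm(1064, 13) = 13832: x ≡ 1566 (mod 13832).
  Combine with x ≡ 12 (mod 17); new modulus lcm = 235144.
    Write x = 1566 + 13832·t and substitute into x ≡ 12 (mod 17): 13832·t ≡ 12 − 1566 = -1554 (mod 17).
    Reduce coefficients mod 17: 11·t ≡ 10 (mod 17).
    The inverse of 11 mod 17 is 14 (since 11·14 = 154 = 9·17 + 1), so t ≡ 14·10 = 140 ≡ 4 (mod 17).
    Then x = 1566 + 13832·4 = 56894, valid modulo lcm(13832, 17) = 235144: x ≡ 56894 (mod 235144).
Verify against each original: 56894 mod 19 = 8, 56894 mod 7 = 5, 56894 mod 8 = 6, 56894 mod 13 = 6, 56894 mod 17 = 12.

x ≡ 56894 (mod 235144).


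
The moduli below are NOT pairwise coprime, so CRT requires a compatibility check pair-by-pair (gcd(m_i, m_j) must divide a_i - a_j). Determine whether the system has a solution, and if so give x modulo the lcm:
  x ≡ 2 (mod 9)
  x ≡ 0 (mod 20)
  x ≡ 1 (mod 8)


Moduli 9, 20, 8 are not pairwise coprime, so CRT works modulo lcm(m_i) when all pairwise compatibility conditions hold.
Pairwise compatibility: gcd(m_i, m_j) must divide a_i - a_j for every pair.
Merge one congruence at a time:
  Start: x ≡ 2 (mod 9).
  Combine with x ≡ 0 (mod 20): gcd(9, 20) = 1; 0 - 2 = -2, which IS divisible by 1, so compatible.
    Write x = 2 + 9·t and substitute into x ≡ 0 (mod 20): 9·t ≡ 0 − 2 = -2 (mod 20).
    Reduce coefficients mod 20: 9·t ≡ 18 (mod 20).
    The inverse of 9 mod 20 is 9 (since 9·9 = 81 = 4·20 + 1), so t ≡ 9·18 = 162 ≡ 2 (mod 20).
    Then x = 2 + 9·2 = 20, valid modulo lcm(9, 20) = 180: x ≡ 20 (mod 180).
  Combine with x ≡ 1 (mod 8): gcd(180, 8) = 4, and 1 - 20 = -19 is NOT divisible by 4.
    ⇒ system is inconsistent (no integer solution).

No solution (the system is inconsistent).


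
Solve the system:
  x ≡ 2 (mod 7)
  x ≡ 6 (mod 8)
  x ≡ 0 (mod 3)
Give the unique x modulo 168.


Moduli 7, 8, 3 are pairwise coprime; by CRT there is a unique solution modulo M = 7 · 8 · 3 = 168.
Solve pairwise, accumulating the modulus:
  Start with x ≡ 2 (mod 7).
  Combine with x ≡ 6 (mod 8): since gcd(7, 8) = 1, we get a unique residue mod 56.
    Write x = 2 + 7·t and substitute into x ≡ 6 (mod 8): 7·t ≡ 6 − 2 = 4 (mod 8).
    The inverse of 7 mod 8 is 7 (since 7·7 = 49 = 6·8 + 1), so t ≡ 7·4 = 28 ≡ 4 (mod 8).
    Then x = 2 + 7·4 = 30, valid modulo lcm(7, 8) = 56: x ≡ 30 (mod 56).
  Combine with x ≡ 0 (mod 3): since gcd(56, 3) = 1, we get a unique residue mod 168.
    Write x = 30 + 56·t and substitute into x ≡ 0 (mod 3): 56·t ≡ 0 − 30 = -30 (mod 3).
    Reduce coefficients mod 3: 2·t ≡ 0 (mod 3).
    The inverse of 2 mod 3 is 2 (since 2·2 = 4 = 1·3 + 1), so t ≡ 2·0 = 0 ≡ 0 (mod 3).
    Then x = 30 + 56·0 = 30, valid modulo lcm(56, 3) = 168: x ≡ 30 (mod 168).
Verify: 30 mod 7 = 2 ✓, 30 mod 8 = 6 ✓, 30 mod 3 = 0 ✓.

x ≡ 30 (mod 168).


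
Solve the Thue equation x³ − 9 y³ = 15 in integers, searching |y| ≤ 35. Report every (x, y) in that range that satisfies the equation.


The equation is x³ - 9y³ = 15. For fixed y, x³ = 9·y³ + 15, so a solution requires the RHS to be a perfect cube.
Strategy: iterate y from -35 to 35, compute RHS = 9·y³ + 15, and check whether it is a (positive or negative) perfect cube.
Check small values of y:
  y = 0: RHS = 15 is not a perfect cube.
  y = 1: RHS = 24 is not a perfect cube.
  y = -1: RHS = 6 is not a perfect cube.
  y = 2: RHS = 87 is not a perfect cube.
  y = -2: RHS = -57 is not a perfect cube.
  y = 3: RHS = 258 is not a perfect cube.
  y = -3: RHS = -228 is not a perfect cube.
Continuing the search up to |y| = 35 finds no solutions either.
No (x, y) in the scanned range satisfies the equation.

No integer solutions with |y| ≤ 35.


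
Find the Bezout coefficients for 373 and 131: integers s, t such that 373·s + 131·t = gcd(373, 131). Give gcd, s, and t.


Euclidean algorithm on (373, 131) — divide until remainder is 0:
  373 = 2 · 131 + 111
  131 = 1 · 111 + 20
  111 = 5 · 20 + 11
  20 = 1 · 11 + 9
  11 = 1 · 9 + 2
  9 = 4 · 2 + 1
  2 = 2 · 1 + 0
gcd(373, 131) = 1.
Track Bezout coefficients alongside the remainders: start with r₀ = 373 = a·1 + b·0 (s = 1, t = 0) and r₁ = 131 = a·0 + b·1 (s = 0, t = 1); each new remainder r_{k+1} = r_{k-1} − q_k·r_k inherits s_{k+1} = s_{k-1} − q_k·s_k, t_{k+1} = t_{k-1} − q_k·t_k, so r_k = a·s_k + b·t_k at every step:
  q = 2: r = 111, s = 1 − 2·0 = 1, t = 0 − 2·1 = -2  (check: 373·1 + 131·(-2) = 111)
  q = 1: r = 20, s = 0 − 1·1 = -1, t = 1 − 1·(-2) = 3  (check: 373·(-1) + 131·3 = 20)
  q = 5: r = 11, s = 1 − 5·(-1) = 6, t = -2 − 5·3 = -17  (check: 373·6 + 131·(-17) = 11)
  q = 1: r = 9, s = -1 − 1·6 = -7, t = 3 − 1·(-17) = 20  (check: 373·(-7) + 131·20 = 9)
  q = 1: r = 2, s = 6 − 1·(-7) = 13, t = -17 − 1·20 = -37  (check: 373·13 + 131·(-37) = 2)
  q = 4: r = 1, s = -7 − 4·13 = -59, t = 20 − 4·(-37) = 168  (check: 373·(-59) + 131·168 = 1)
The row with r = 1 (the gcd) gives the Bezout coefficients s = -59, t = 168.
Result: 373 · (-59) + 131 · (168) = 1.

gcd(373, 131) = 1; s = -59, t = 168 (check: 373·(-59) + 131·168 = 1).


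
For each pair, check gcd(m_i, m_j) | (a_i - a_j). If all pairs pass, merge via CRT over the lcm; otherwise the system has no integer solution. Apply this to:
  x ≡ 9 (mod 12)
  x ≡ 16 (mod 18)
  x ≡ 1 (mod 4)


Moduli 12, 18, 4 are not pairwise coprime, so CRT works modulo lcm(m_i) when all pairwise compatibility conditions hold.
Pairwise compatibility: gcd(m_i, m_j) must divide a_i - a_j for every pair.
Merge one congruence at a time:
  Start: x ≡ 9 (mod 12).
  Combine with x ≡ 16 (mod 18): gcd(12, 18) = 6, and 16 - 9 = 7 is NOT divisible by 6.
    ⇒ system is inconsistent (no integer solution).

No solution (the system is inconsistent).


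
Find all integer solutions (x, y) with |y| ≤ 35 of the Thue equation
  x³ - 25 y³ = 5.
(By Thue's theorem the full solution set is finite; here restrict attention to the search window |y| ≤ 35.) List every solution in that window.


The equation is x³ - 25y³ = 5. For fixed y, x³ = 25·y³ + 5, so a solution requires the RHS to be a perfect cube.
Strategy: iterate y from -35 to 35, compute RHS = 25·y³ + 5, and check whether it is a (positive or negative) perfect cube.
Check small values of y:
  y = 0: RHS = 5 is not a perfect cube.
  y = 1: RHS = 30 is not a perfect cube.
  y = -1: RHS = -20 is not a perfect cube.
  y = 2: RHS = 205 is not a perfect cube.
  y = -2: RHS = -195 is not a perfect cube.
  y = 3: RHS = 680 is not a perfect cube.
  y = -3: RHS = -670 is not a perfect cube.
Continuing the search up to |y| = 35 finds no solutions either.
No (x, y) in the scanned range satisfies the equation.

No integer solutions with |y| ≤ 35.


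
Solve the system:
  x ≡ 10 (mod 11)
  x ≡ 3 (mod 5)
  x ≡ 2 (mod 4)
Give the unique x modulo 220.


Moduli 11, 5, 4 are pairwise coprime; by CRT there is a unique solution modulo M = 11 · 5 · 4 = 220.
Solve pairwise, accumulating the modulus:
  Start with x ≡ 10 (mod 11).
  Combine with x ≡ 3 (mod 5): since gcd(11, 5) = 1, we get a unique residue mod 55.
    Write x = 10 + 11·t and substitute into x ≡ 3 (mod 5): 11·t ≡ 3 − 10 = -7 (mod 5).
    Reduce coefficients mod 5: 1·t ≡ 3 (mod 5).
    So t ≡ 3 (mod 5).
    Then x = 10 + 11·3 = 43, valid modulo lcm(11, 5) = 55: x ≡ 43 (mod 55).
  Combine with x ≡ 2 (mod 4): since gcd(55, 4) = 1, we get a unique residue mod 220.
    Write x = 43 + 55·t and substitute into x ≡ 2 (mod 4): 55·t ≡ 2 − 43 = -41 (mod 4).
    Reduce coefficients mod 4: 3·t ≡ 3 (mod 4).
    The inverse of 3 mod 4 is 3 (since 3·3 = 9 = 2·4 + 1), so t ≡ 3·3 = 9 ≡ 1 (mod 4).
    Then x = 43 + 55·1 = 98, valid modulo lcm(55, 4) = 220: x ≡ 98 (mod 220).
Verify: 98 mod 11 = 10 ✓, 98 mod 5 = 3 ✓, 98 mod 4 = 2 ✓.

x ≡ 98 (mod 220).


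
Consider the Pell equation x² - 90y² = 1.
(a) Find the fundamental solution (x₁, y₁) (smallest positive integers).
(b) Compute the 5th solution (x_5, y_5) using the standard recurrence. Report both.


Step 1: Find the fundamental solution (x₁, y₁) of x² - 90y² = 1.
  Expand √90 as a continued fraction. a₀ = ⌊√90⌋ = 9; iterate m_{k+1} = d_k·a_k − m_k, d_{k+1} = (90 − m_{k+1}²)/d_k, a_{k+1} = ⌊(a₀ + m_{k+1})/d_{k+1}⌋ (starting m₀ = 0, d₀ = 1), with convergents p_k = a_k·p_{k-1} + p_{k-2}, q_k = a_k·q_{k-1} + q_{k-2} (p₋₁ = 1, q₋₁ = 0):
  k = 0: a₀ = 9; p₀/q₀ = 9/1; p₀² − 90·q₀² = 81 − 90 = -9.
  k = 1: m = 9, d = 9, a = ⌊(9 + 9)/9⌋ = 2; p/q = (2·9 + 1)/(2·1 + 0) = 19/2; p² − 90·q² = 361 − 360 = 1.
  The first convergent with p² − 90·q² = 1 gives the fundamental solution (x₁, y₁) = (19, 2).
Step 2: Apply the recurrence (x_{n+1}, y_{n+1}) = (x₁x_n + 90y₁y_n, x₁y_n + y₁x_n) repeatedly.
  From (x_1, y_1) = (19, 2): x_2 = 19·19 + 90·2·2 = 721; y_2 = 19·2 + 2·19 = 76.
  From (x_2, y_2) = (721, 76): x_3 = 19·721 + 90·2·76 = 27379; y_3 = 19·76 + 2·721 = 2886.
  From (x_3, y_3) = (27379, 2886): x_4 = 19·27379 + 90·2·2886 = 1039681; y_4 = 19·2886 + 2·27379 = 109592.
  From (x_4, y_4) = (1039681, 109592): x_5 = 19·1039681 + 90·2·109592 = 39480499; y_5 = 19·109592 + 2·1039681 = 4161610.
Step 3: Verify x_5² - 90·y_5² = 1558709801289001 - 1558709801289000 = 1 (should be 1). ✓

(x_1, y_1) = (19, 2); (x_5, y_5) = (39480499, 4161610).


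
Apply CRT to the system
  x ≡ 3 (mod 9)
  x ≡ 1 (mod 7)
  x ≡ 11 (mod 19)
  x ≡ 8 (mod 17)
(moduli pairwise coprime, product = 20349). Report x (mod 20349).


Product of moduli M = 9 · 7 · 19 · 17 = 20349.
Merge one congruence at a time:
  Start: x ≡ 3 (mod 9).
  Combine with x ≡ 1 (mod 7); new modulus lcm = 63.
    Write x = 3 + 9·t and substitute into x ≡ 1 (mod 7): 9·t ≡ 1 − 3 = -2 (mod 7).
    Reduce coefficients mod 7: 2·t ≡ 5 (mod 7).
    The inverse of 2 mod 7 is 4 (since 2·4 = 8 = 1·7 + 1), so t ≡ 4·5 = 20 ≡ 6 (mod 7).
    Then x = 3 + 9·6 = 57, valid modulo lcm(9, 7) = 63: x ≡ 57 (mod 63).
  Combine with x ≡ 11 (mod 19); new modulus lcm = 1197.
    Write x = 57 + 63·t and substitute into x ≡ 11 (mod 19): 63·t ≡ 11 − 57 = -46 (mod 19).
    Reduce coefficients mod 19: 6·t ≡ 11 (mod 19).
    The inverse of 6 mod 19 is 16 (since 6·16 = 96 = 5·19 + 1), so t ≡ 16·11 = 176 ≡ 5 (mod 19).
    Then x = 57 + 63·5 = 372, valid modulo lcm(63, 19) = 1197: x ≡ 372 (mod 1197).
  Combine with x ≡ 8 (mod 17); new modulus lcm = 20349.
    Write x = 372 + 1197·t and substitute into x ≡ 8 (mod 17): 1197·t ≡ 8 − 372 = -364 (mod 17).
    Reduce coefficients mod 17: 7·t ≡ 10 (mod 17).
    The inverse of 7 mod 17 is 5 (since 7·5 = 35 = 2·17 + 1), so t ≡ 5·10 = 50 ≡ 16 (mod 17).
    Then x = 372 + 1197·16 = 19524, valid modulo lcm(1197, 17) = 20349: x ≡ 19524 (mod 20349).
Verify against each original: 19524 mod 9 = 3, 19524 mod 7 = 1, 19524 mod 19 = 11, 19524 mod 17 = 8.

x ≡ 19524 (mod 20349).


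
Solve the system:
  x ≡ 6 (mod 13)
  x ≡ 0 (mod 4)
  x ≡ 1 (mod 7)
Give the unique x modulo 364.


Moduli 13, 4, 7 are pairwise coprime; by CRT there is a unique solution modulo M = 13 · 4 · 7 = 364.
Solve pairwise, accumulating the modulus:
  Start with x ≡ 6 (mod 13).
  Combine with x ≡ 0 (mod 4): since gcd(13, 4) = 1, we get a unique residue mod 52.
    Write x = 6 + 13·t and substitute into x ≡ 0 (mod 4): 13·t ≡ 0 − 6 = -6 (mod 4).
    Reduce coefficients mod 4: 1·t ≡ 2 (mod 4).
    So t ≡ 2 (mod 4).
    Then x = 6 + 13·2 = 32, valid modulo lcm(13, 4) = 52: x ≡ 32 (mod 52).
  Combine with x ≡ 1 (mod 7): since gcd(52, 7) = 1, we get a unique residue mod 364.
    Write x = 32 + 52·t and substitute into x ≡ 1 (mod 7): 52·t ≡ 1 − 32 = -31 (mod 7).
    Reduce coefficients mod 7: 3·t ≡ 4 (mod 7).
    The inverse of 3 mod 7 is 5 (since 3·5 = 15 = 2·7 + 1), so t ≡ 5·4 = 20 ≡ 6 (mod 7).
    Then x = 32 + 52·6 = 344, valid modulo lcm(52, 7) = 364: x ≡ 344 (mod 364).
Verify: 344 mod 13 = 6 ✓, 344 mod 4 = 0 ✓, 344 mod 7 = 1 ✓.

x ≡ 344 (mod 364).
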